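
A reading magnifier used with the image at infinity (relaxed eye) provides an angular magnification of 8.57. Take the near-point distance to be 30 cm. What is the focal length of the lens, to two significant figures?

3.5 cm

For the image at infinity, M = D/f.
f = D/M = 30/8.57 = 3.501 cm.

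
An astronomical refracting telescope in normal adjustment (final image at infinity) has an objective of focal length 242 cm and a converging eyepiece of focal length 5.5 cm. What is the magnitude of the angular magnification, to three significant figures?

44.0

|M| = f_obj/|f_eye| = 242/5.5 = 44.000.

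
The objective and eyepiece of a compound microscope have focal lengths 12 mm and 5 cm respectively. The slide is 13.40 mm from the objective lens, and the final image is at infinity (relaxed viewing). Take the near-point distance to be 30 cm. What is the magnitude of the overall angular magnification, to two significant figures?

Convert to cm: f_obj = 12 mm = 1.2 cm; d_o = 13.40 mm = 1.34 cm.
Objective: 1/d_i = 1/f_obj - 1/d_o = 1/1.2 - 1/1.34 = 0.08706 cm^-1, so d_i = 11.486 cm.
m_obj = -d_i/d_o = -11.486/1.34 = -8.571.
Eyepiece angular magnification (image at infinity): M_eye = D/f_e = 30/5 = 6.000.
Overall M = m_obj x M_eye = (-8.571)(6.000) = -51.43.
|M| = 51.43.

51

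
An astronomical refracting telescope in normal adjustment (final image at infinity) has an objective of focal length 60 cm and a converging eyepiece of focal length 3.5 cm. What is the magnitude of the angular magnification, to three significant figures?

|M| = f_obj/|f_eye| = 60/3.5 = 17.143.

17.1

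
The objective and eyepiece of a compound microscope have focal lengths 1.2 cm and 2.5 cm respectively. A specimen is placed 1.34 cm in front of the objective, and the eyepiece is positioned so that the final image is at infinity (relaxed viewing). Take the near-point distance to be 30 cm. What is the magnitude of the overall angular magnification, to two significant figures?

Objective: 1/d_i = 1/f_obj - 1/d_o = 1/1.2 - 1/1.34 = 0.08706 cm^-1, so d_i = 11.486 cm.
m_obj = -d_i/d_o = -11.486/1.34 = -8.571.
Eyepiece angular magnification (image at infinity): M_eye = D/f_e = 30/2.5 = 12.000.
Overall M = m_obj x M_eye = (-8.571)(12.000) = -102.86.
|M| = 102.86.

100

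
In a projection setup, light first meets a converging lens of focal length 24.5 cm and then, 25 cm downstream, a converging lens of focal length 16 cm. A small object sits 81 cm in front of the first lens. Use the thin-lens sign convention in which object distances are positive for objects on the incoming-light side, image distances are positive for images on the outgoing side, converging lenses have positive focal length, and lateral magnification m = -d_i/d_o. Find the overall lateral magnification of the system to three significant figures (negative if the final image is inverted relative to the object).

-0.266

Applying the thin-lens equation to the first lens, 1/24.5 = 1/81 + 1/d_i1, which gives d_i1 = 35.124 cm.
Its lateral magnification is m_1 = -d_i1/d_o1 = -(35.124)/81 = -0.4336.
This image would form 35.124 cm past lens 1, i.e. 10.124 cm beyond lens 2, so it is a virtual object for lens 2: d_o2 = 25 - 35.124 = -10.124 cm.
Applying the thin-lens equation again with f_2 = 16 cm and d_o2 = -10.124 cm gives d_i2 = 6.201 cm.
m_2 = -(6.201)/(-10.124) = 0.6125.
Total m = m_1 x m_2 = (-0.4336)(0.6125) = -0.2656.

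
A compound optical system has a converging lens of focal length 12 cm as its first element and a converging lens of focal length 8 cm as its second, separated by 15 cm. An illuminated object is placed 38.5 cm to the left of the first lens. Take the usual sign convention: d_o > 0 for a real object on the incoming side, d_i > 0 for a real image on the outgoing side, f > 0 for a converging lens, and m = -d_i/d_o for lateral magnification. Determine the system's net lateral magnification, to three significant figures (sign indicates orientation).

Lens 1: 1/d_i1 = 1/f_1 - 1/d_o1 = 1/12 - 1/38.5 = 0.05736 cm^-1, so d_i1 = 17.434 cm.
m_1 = -(17.434)/38.5 = -0.4528.
This image would form 17.434 cm past lens 1, i.e. 2.434 cm beyond lens 2, so it is a virtual object for lens 2: d_o2 = 15 - 17.434 = -2.434 cm.
Lens 2: 1/d_i2 = 1/f_2 - 1/d_o2 = 1/8 - 1/(-2.434) = 0.53585 cm^-1, so d_i2 = 1.866 cm.
m_2 = -(1.866)/(-2.434) = 0.7667.
Total m = m_1 x m_2 = (-0.4528)(0.7667) = -0.3472.

-0.347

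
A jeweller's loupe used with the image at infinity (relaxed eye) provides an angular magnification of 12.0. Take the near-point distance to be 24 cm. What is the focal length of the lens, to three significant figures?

2.00 cm

For the image at infinity, M = D/f.
f = D/M = 24/12.0 = 2.000 cm.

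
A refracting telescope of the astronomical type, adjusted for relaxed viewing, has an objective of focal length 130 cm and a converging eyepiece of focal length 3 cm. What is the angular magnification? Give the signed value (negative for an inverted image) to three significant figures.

-43.3

M = -f_obj/f_eye = -130/(3) = -43.333.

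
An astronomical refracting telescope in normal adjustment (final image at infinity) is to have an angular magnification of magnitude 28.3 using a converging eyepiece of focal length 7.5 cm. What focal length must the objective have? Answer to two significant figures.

210 cm

|M| = f_obj/|f_eye|, so f_obj = |M| x |f_eye| = 28.3 x 7.5 = 212.250 cm.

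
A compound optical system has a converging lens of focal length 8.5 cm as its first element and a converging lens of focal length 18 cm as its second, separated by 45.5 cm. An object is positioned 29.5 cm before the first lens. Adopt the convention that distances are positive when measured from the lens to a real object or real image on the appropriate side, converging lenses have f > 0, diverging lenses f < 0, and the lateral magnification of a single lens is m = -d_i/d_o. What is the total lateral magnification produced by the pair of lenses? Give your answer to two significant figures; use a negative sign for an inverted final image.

0.47

Applying the thin-lens equation to the first lens, 1/8.5 = 1/29.5 + 1/d_i1, which gives d_i1 = 11.940 cm.
Its lateral magnification is m_1 = -d_i1/d_o1 = -(11.940)/29.5 = -0.4048.
That image sits 33.560 cm in front of the second lens, so d_o2 = 33.560 cm.
Applying the thin-lens equation again with f_2 = 18 cm and d_o2 = 33.560 cm gives d_i2 = 38.823 cm.
m_2 = -(38.823)/(33.560) = -1.1568.
The system's lateral magnification is m_1 m_2 = (-0.4048)(-1.1568) = 0.4682.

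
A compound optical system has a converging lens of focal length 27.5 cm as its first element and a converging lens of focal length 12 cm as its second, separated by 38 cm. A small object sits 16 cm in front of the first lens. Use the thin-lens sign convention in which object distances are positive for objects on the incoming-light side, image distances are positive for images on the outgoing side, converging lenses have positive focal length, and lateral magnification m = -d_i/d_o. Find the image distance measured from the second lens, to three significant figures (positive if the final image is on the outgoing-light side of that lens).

First lens: d_i1 = 1/(1/27.5 - 1/16) = -38.261 cm.
With d_i1 < 0 the first image is virtual and lies on the object side; the object distance for lens 2 is d_o2 = 38 - (-38.261) = 76.261 cm.
Second lens: d_i2 = 1/(1/12 - 1/(76.261)) = 14.241 cm.

14.2 cm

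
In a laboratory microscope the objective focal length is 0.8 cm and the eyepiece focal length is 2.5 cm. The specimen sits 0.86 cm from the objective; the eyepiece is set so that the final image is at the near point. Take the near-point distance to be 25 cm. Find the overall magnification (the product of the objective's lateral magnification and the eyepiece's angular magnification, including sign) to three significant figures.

Objective: 1/d_i = 1/f_obj - 1/d_o = 1/0.8 - 1/0.86 = 0.08721 cm^-1, so d_i = 11.467 cm.
m_obj = -d_i/d_o = -11.467/0.86 = -13.333.
Eyepiece angular magnification (image at near point): M_eye = 1 + D/f_e = 1 + 25/2.5 = 11.000.
Overall M = m_obj x M_eye = (-13.333)(11.000) = -146.67.

-147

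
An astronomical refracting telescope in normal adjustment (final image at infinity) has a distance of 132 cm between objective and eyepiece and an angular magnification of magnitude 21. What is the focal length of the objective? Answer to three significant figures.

In normal adjustment the tube length equals f_obj + f_eye and |M| = f_obj/f_eye.
So f_obj = 21 f_eye and 21 f_eye + f_eye = 132 cm, giving f_eye = 132/22 = 6.000 cm and f_obj = 126.000 cm.

126 cm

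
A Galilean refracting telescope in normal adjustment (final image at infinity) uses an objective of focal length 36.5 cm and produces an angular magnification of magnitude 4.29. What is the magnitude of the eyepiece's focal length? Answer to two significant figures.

8.5 cm

|M| = f_obj/|f_eye|, so |f_eye| = f_obj/|M| = 36.5/4.29 = 8.508 cm.
(The eyepiece is diverging, so its signed focal length is -8.508 cm.)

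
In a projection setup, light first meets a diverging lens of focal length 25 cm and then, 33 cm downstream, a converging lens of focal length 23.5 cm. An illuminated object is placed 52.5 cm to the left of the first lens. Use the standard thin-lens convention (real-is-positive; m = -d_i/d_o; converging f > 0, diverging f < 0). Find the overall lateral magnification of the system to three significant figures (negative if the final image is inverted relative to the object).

-0.287

First lens: d_i1 = 1/(1/(-25) - 1/52.5) = -16.935 cm.
m_1 = -(-16.935)/52.5 = 0.3226.
The intermediate image is virtual, 16.935 cm to the left of lens 1, so d_o2 = L - d_i1 = 33 - (-16.935) = 49.935 cm.
Second lens: d_i2 = 1/(1/23.5 - 1/(49.935)) = 44.390 cm.
m_2 = -(44.390)/(49.935) = -0.8890.
Overall magnification: m = m_1 m_2 = -0.2868.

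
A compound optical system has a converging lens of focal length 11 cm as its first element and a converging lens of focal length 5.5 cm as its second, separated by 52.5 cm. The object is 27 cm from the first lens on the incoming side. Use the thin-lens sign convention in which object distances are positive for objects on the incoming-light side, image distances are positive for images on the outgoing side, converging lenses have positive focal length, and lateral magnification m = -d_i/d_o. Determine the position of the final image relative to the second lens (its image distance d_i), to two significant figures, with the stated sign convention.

Applying the thin-lens equation to the first lens, 1/11 = 1/27 + 1/d_i1, which gives d_i1 = 18.562 cm.
The intermediate image is 18.562 cm to the right of lens 1, so d_o2 = L - d_i1 = 52.5 - 18.562 = 33.938 cm.
Applying the thin-lens equation again with f_2 = 5.5 cm and d_o2 = 33.938 cm gives d_i2 = 6.564 cm.

6.6 cm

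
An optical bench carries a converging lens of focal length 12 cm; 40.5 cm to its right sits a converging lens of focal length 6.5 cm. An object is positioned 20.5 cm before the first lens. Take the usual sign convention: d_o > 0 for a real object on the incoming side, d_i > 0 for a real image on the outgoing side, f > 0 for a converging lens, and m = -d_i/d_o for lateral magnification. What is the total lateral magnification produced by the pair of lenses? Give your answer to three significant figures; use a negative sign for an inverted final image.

Lens 1: 1/d_i1 = 1/f_1 - 1/d_o1 = 1/12 - 1/20.5 = 0.03455 cm^-1, so d_i1 = 28.941 cm.
m_1 = -(28.941)/20.5 = -1.4118.
The intermediate image is 28.941 cm to the right of lens 1, so d_o2 = L - d_i1 = 40.5 - 28.941 = 11.559 cm.
Lens 2: 1/d_i2 = 1/f_2 - 1/d_o2 = 1/6.5 - 1/(11.559) = 0.06733 cm^-1, so d_i2 = 14.852 cm.
m_2 = -(14.852)/(11.559) = -1.2849.
The system's lateral magnification is m_1 m_2 = (-1.4118)(-1.2849) = 1.8140.

1.81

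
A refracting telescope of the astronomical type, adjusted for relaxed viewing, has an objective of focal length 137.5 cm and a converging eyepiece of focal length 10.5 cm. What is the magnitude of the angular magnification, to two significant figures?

|M| = f_obj/|f_eye| = 137.5/10.5 = 13.095.

13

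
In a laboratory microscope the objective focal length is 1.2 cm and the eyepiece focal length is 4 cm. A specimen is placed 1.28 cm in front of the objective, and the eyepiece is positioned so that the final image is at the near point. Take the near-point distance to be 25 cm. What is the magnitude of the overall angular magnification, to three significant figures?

109

Objective: 1/d_i = 1/f_obj - 1/d_o = 1/1.2 - 1/1.28 = 0.05208 cm^-1, so d_i = 19.200 cm.
m_obj = -d_i/d_o = -19.200/1.28 = -15.000.
Eyepiece angular magnification (image at near point): M_eye = 1 + D/f_e = 1 + 25/4 = 7.250.
Overall M = m_obj x M_eye = (-15.000)(7.250) = -108.75.
|M| = 108.75.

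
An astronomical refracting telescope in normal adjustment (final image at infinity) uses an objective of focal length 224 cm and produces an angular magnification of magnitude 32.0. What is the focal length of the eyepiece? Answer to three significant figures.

7.00 cm

|M| = f_obj/f_eye, so f_eye = f_obj/|M| = 224/32.0 = 7.000 cm.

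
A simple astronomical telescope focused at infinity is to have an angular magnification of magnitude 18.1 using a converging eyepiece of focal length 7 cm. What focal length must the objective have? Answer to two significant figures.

130 cm

|M| = f_obj/|f_eye|, so f_obj = |M| x |f_eye| = 18.1 x 7 = 126.700 cm.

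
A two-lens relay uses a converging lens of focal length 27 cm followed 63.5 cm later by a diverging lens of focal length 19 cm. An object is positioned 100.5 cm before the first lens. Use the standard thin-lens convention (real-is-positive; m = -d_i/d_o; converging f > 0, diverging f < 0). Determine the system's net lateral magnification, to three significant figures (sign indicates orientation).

Applying the thin-lens equation to the first lens, 1/27 = 1/100.5 + 1/d_i1, which gives d_i1 = 36.918 cm.
Its lateral magnification is m_1 = -d_i1/d_o1 = -(36.918)/100.5 = -0.3673.
Object distance for lens 2: d_o2 = 63.5 - 36.918 = 26.582 cm.
Applying the thin-lens equation again with f_2 = -19 cm and d_o2 = 26.582 cm gives d_i2 = -11.080 cm.
m_2 = -(-11.080)/(26.582) = 0.4168.
Total m = m_1 x m_2 = (-0.3673)(0.4168) = -0.1531.

-0.153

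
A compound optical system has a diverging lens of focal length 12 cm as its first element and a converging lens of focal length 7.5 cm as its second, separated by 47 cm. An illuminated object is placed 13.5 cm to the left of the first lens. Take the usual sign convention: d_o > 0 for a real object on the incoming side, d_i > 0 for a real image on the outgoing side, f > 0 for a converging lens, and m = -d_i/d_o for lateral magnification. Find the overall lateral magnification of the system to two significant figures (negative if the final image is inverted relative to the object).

-0.077

First lens: d_i1 = 1/(1/(-12) - 1/13.5) = -6.353 cm.
m_1 = -(-6.353)/13.5 = 0.4706.
The intermediate image is virtual, 6.353 cm to the left of lens 1, so d_o2 = L - d_i1 = 47 - (-6.353) = 53.353 cm.
Second lens: d_i2 = 1/(1/7.5 - 1/(53.353)) = 8.727 cm.
m_2 = -(8.727)/(53.353) = -0.1636.
The system's lateral magnification is m_1 m_2 = (0.4706)(-0.1636) = -0.0770.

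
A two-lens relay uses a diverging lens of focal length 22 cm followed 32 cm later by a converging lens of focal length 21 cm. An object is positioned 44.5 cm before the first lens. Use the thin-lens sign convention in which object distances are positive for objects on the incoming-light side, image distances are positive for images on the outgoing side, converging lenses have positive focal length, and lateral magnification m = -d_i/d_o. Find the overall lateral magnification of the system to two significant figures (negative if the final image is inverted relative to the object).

-0.27

Lens 1: 1/d_i1 = 1/f_1 - 1/d_o1 = 1/(-22) - 1/44.5 = -0.06793 cm^-1, so d_i1 = -14.722 cm.
m_1 = -(-14.722)/44.5 = 0.3308.
The intermediate image is virtual, 14.722 cm to the left of lens 1, so d_o2 = L - d_i1 = 32 - (-14.722) = 46.722 cm.
Lens 2: 1/d_i2 = 1/f_2 - 1/d_o2 = 1/21 - 1/(46.722) = 0.02622 cm^-1, so d_i2 = 38.145 cm.
m_2 = -(38.145)/(46.722) = -0.8164.
Total m = m_1 x m_2 = (0.3308)(-0.8164) = -0.2701.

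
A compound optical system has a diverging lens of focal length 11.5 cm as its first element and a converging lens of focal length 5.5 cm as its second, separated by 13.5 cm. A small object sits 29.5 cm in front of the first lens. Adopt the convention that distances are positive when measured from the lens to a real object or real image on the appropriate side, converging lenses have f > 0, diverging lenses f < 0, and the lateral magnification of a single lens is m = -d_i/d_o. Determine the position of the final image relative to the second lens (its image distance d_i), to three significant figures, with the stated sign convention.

First lens: d_i1 = 1/(1/(-11.5) - 1/29.5) = -8.274 cm.
The intermediate image is virtual, 8.274 cm to the left of lens 1, so d_o2 = L - d_i1 = 13.5 - (-8.274) = 21.774 cm.
Second lens: d_i2 = 1/(1/5.5 - 1/(21.774)) = 7.359 cm.

7.36 cm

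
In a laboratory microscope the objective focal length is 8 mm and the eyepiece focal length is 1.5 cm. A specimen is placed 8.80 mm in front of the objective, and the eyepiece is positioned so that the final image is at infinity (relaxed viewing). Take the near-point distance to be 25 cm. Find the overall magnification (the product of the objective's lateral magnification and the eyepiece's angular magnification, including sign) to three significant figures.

Convert to cm: f_obj = 8 mm = 0.8 cm; d_o = 8.80 mm = 0.88 cm.
Objective: 1/d_i = 1/f_obj - 1/d_o = 1/0.8 - 1/0.88 = 0.11364 cm^-1, so d_i = 8.800 cm.
m_obj = -d_i/d_o = -8.800/0.88 = -10.000.
Eyepiece angular magnification (image at infinity): M_eye = D/f_e = 25/1.5 = 16.667.
Overall M = m_obj x M_eye = (-10.000)(16.667) = -166.67.

-167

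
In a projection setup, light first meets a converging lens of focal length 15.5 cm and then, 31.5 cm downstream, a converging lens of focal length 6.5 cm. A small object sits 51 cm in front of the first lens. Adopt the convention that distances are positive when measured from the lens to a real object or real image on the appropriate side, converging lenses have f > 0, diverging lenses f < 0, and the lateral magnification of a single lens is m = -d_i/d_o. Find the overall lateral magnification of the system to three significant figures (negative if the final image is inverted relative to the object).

Lens 1: 1/d_i1 = 1/f_1 - 1/d_o1 = 1/15.5 - 1/51 = 0.04491 cm^-1, so d_i1 = 22.268 cm.
m_1 = -(22.268)/51 = -0.4366.
That image sits 9.232 cm in front of the second lens, so d_o2 = 9.232 cm.
Lens 2: 1/d_i2 = 1/f_2 - 1/d_o2 = 1/6.5 - 1/(9.232) = 0.04553 cm^-1, so d_i2 = 21.963 cm.
m_2 = -(21.963)/(9.232) = -2.3789.
The system's lateral magnification is m_1 m_2 = (-0.4366)(-2.3789) = 1.0387.

1.04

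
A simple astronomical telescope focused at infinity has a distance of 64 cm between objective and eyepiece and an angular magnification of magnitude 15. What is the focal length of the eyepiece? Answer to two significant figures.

4.0 cm

In normal adjustment the tube length equals f_obj + f_eye and |M| = f_obj/f_eye.
So f_obj = 15 f_eye and 15 f_eye + f_eye = 64 cm, giving f_eye = 64/16 = 4.000 cm and f_obj = 60.000 cm.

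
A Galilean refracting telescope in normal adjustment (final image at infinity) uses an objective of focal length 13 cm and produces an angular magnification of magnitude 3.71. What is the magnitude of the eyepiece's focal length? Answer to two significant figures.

3.5 cm

|M| = f_obj/|f_eye|, so |f_eye| = f_obj/|M| = 13/3.71 = 3.504 cm.
(The eyepiece is diverging, so its signed focal length is -3.504 cm.)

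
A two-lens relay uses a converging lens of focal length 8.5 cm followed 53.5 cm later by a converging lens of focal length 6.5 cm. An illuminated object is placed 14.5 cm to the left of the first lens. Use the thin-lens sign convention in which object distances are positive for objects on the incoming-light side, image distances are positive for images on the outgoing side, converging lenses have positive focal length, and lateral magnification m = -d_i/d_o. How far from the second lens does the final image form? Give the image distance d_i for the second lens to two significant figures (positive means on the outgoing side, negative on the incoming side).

8.1 cm

First lens: d_i1 = 1/(1/8.5 - 1/14.5) = 20.542 cm.
The intermediate image is 20.542 cm to the right of lens 1, so d_o2 = L - d_i1 = 53.5 - 20.542 = 32.958 cm.
Second lens: d_i2 = 1/(1/6.5 - 1/(32.958)) = 8.097 cm.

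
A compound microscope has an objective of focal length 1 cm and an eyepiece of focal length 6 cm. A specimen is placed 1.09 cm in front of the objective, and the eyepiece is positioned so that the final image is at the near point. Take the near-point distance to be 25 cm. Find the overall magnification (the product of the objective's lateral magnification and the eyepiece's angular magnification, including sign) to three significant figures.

Objective: 1/d_i = 1/f_obj - 1/d_o = 1/1 - 1/1.09 = 0.08257 cm^-1, so d_i = 12.111 cm.
m_obj = -d_i/d_o = -12.111/1.09 = -11.111.
Eyepiece angular magnification (image at near point): M_eye = 1 + D/f_e = 1 + 25/6 = 5.167.
Overall M = m_obj x M_eye = (-11.111)(5.167) = -57.41.

-57.4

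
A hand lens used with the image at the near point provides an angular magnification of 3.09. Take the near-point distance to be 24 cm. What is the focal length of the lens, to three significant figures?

11.5 cm

For the image at the near point, M = 1 + D/f.
f = D/(M - 1) = 24/(3.09 - 1) = 11.483 cm.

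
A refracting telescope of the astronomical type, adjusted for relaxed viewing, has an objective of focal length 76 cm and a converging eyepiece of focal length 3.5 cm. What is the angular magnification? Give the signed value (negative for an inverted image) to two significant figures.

-22

M = -f_obj/f_eye = -76/(3.5) = -21.714.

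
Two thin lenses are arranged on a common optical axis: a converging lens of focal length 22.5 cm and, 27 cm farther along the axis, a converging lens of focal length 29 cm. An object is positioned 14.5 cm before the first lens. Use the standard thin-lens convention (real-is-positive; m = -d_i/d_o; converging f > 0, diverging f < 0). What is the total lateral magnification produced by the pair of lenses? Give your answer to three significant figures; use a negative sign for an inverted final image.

-2.10

Applying the thin-lens equation to the first lens, 1/22.5 = 1/14.5 + 1/d_i1, which gives d_i1 = -40.781 cm.
Its lateral magnification is m_1 = -d_i1/d_o1 = -(-40.781)/14.5 = 2.8125.
The intermediate image is virtual, 40.781 cm to the left of lens 1, so d_o2 = L - d_i1 = 27 - (-40.781) = 67.781 cm.
Applying the thin-lens equation again with f_2 = 29 cm and d_o2 = 67.781 cm gives d_i2 = 50.686 cm.
m_2 = -(50.686)/(67.781) = -0.7478.
The system's lateral magnification is m_1 m_2 = (2.8125)(-0.7478) = -2.1031.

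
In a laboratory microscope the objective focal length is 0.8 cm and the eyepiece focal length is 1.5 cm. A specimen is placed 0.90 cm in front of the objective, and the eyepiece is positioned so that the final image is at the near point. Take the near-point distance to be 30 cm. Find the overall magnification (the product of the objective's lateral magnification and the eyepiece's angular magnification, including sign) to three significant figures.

Objective: 1/d_i = 1/f_obj - 1/d_o = 1/0.8 - 1/0.90 = 0.13889 cm^-1, so d_i = 7.200 cm.
m_obj = -d_i/d_o = -7.200/0.90 = -8.000.
Eyepiece angular magnification (image at near point): M_eye = 1 + D/f_e = 1 + 30/1.5 = 21.000.
Overall M = m_obj x M_eye = (-8.000)(21.000) = -168.00.

-168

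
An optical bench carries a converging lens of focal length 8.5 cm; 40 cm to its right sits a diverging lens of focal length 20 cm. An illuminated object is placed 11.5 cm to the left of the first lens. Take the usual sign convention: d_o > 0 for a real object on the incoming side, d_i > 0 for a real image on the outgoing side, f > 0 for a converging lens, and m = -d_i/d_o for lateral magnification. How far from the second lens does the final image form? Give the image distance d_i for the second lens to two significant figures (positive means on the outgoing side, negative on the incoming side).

-5.4 cm

First lens: d_i1 = 1/(1/8.5 - 1/11.5) = 32.583 cm.
That image sits 7.417 cm in front of the second lens, so d_o2 = 7.417 cm.
Second lens: d_i2 = 1/(1/(-20) - 1/(7.417)) = -5.410 cm.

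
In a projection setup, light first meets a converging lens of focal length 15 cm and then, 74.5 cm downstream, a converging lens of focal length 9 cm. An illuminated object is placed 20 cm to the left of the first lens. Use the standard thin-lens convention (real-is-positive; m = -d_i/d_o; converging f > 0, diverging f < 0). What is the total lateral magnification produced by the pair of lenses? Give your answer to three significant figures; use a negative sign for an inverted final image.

4.91

First lens: d_i1 = 1/(1/15 - 1/20) = 60.000 cm.
m_1 = -(60.000)/20 = -3.0000.
The intermediate image is 60.000 cm to the right of lens 1, so d_o2 = L - d_i1 = 74.5 - 60.000 = 14.500 cm.
Second lens: d_i2 = 1/(1/9 - 1/(14.500)) = 23.727 cm.
m_2 = -(23.727)/(14.500) = -1.6364.
The system's lateral magnification is m_1 m_2 = (-3.0000)(-1.6364) = 4.9091.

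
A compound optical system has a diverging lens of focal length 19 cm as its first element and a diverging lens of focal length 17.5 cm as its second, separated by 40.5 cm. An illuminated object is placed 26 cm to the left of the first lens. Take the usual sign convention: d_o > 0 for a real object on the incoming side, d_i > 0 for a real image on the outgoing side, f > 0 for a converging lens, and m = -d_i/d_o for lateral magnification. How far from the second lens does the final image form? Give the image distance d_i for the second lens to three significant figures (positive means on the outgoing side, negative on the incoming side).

Applying the thin-lens equation to the first lens, 1/(-19) = 1/26 + 1/d_i1, which gives d_i1 = -10.978 cm.
With d_i1 < 0 the first image is virtual and lies on the object side; the object distance for lens 2 is d_o2 = 40.5 - (-10.978) = 51.478 cm.
Applying the thin-lens equation again with f_2 = -17.5 cm and d_o2 = 51.478 cm gives d_i2 = -13.060 cm.

-13.1 cm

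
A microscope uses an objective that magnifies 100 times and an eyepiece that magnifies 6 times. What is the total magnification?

600

The overall magnification of a compound microscope is the product of the objective and eyepiece magnifications:
M = M_obj x M_eye = 100 x 6 = 600.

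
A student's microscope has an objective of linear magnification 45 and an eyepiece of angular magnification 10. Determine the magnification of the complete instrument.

450

The overall magnification of a compound microscope is the product of the objective and eyepiece magnifications:
M = M_obj x M_eye = 45 x 10 = 450.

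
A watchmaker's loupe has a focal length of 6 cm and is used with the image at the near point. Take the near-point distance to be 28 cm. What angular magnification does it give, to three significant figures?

M = 1 + D/f = 1 + 28/6 = 5.667.

5.67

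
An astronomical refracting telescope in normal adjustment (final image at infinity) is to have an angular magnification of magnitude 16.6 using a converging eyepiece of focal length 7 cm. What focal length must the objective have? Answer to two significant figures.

|M| = f_obj/|f_eye|, so f_obj = |M| x |f_eye| = 16.6 x 7 = 116.200 cm.

120 cm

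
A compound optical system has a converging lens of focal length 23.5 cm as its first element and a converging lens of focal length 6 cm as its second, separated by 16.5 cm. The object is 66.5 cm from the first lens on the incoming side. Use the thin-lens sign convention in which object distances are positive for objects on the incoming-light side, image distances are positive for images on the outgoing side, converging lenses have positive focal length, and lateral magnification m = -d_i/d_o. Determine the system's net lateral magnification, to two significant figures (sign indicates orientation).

First lens: d_i1 = 1/(1/23.5 - 1/66.5) = 36.343 cm.
m_1 = -(36.343)/66.5 = -0.5465.
Since 36.343 cm > 16.5 cm, the first image lies past the second lens and serves as a virtual object: d_o2 = L - d_i1 = -19.843 cm.
Second lens: d_i2 = 1/(1/6 - 1/(-19.843)) = 4.607 cm.
m_2 = -(4.607)/(-19.843) = 0.2322.
Overall magnification: m = m_1 m_2 = -0.1269.

-0.13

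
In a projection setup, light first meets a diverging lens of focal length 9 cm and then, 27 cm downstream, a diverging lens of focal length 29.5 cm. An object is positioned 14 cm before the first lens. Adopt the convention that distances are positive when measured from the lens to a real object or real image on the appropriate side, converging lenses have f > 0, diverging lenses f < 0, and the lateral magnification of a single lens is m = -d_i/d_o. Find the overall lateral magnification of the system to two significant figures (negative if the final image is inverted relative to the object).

Applying the thin-lens equation to the first lens, 1/(-9) = 1/14 + 1/d_i1, which gives d_i1 = -5.478 cm.
Its lateral magnification is m_1 = -d_i1/d_o1 = -(-5.478)/14 = 0.3913.
With d_i1 < 0 the first image is virtual and lies on the object side; the object distance for lens 2 is d_o2 = 27 - (-5.478) = 32.478 cm.
Applying the thin-lens equation again with f_2 = -29.5 cm and d_o2 = 32.478 cm gives d_i2 = -15.459 cm.
m_2 = -(-15.459)/(32.478) = 0.4760.
The system's lateral magnification is m_1 m_2 = (0.3913)(0.4760) = 0.1863.

0.19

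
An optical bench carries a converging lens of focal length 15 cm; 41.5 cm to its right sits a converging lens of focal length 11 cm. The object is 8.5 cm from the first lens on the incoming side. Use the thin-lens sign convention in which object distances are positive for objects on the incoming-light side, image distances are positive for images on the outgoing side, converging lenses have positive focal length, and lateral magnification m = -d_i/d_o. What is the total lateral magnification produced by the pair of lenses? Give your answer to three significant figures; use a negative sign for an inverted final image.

-0.507

First lens: d_i1 = 1/(1/15 - 1/8.5) = -19.615 cm.
m_1 = -(-19.615)/8.5 = 2.3077.
With d_i1 < 0 the first image is virtual and lies on the object side; the object distance for lens 2 is d_o2 = 41.5 - (-19.615) = 61.115 cm.
Second lens: d_i2 = 1/(1/11 - 1/(61.115)) = 13.414 cm.
m_2 = -(13.414)/(61.115) = -0.2195.
The system's lateral magnification is m_1 m_2 = (2.3077)(-0.2195) = -0.5065.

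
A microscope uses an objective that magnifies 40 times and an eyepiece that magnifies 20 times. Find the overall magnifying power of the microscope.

800

The overall magnification of a compound microscope is the product of the objective and eyepiece magnifications:
M = M_obj x M_eye = 40 x 20 = 800.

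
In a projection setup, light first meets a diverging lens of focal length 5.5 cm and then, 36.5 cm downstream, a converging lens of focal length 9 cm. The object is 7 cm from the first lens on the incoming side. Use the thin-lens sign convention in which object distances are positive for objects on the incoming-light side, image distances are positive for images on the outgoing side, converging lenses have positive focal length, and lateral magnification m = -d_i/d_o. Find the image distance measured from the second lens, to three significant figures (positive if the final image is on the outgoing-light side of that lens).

First lens: d_i1 = 1/(1/(-5.5) - 1/7) = -3.080 cm.
The intermediate image is virtual, 3.080 cm to the left of lens 1, so d_o2 = L - d_i1 = 36.5 - (-3.080) = 39.580 cm.
Second lens: d_i2 = 1/(1/9 - 1/(39.580)) = 11.649 cm.

11.6 cm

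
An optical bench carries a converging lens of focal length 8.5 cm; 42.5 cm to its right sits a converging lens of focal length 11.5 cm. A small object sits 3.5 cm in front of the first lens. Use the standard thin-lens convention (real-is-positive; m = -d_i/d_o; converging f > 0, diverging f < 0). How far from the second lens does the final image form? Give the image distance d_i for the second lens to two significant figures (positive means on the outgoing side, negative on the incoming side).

15 cm

First lens: d_i1 = 1/(1/8.5 - 1/3.5) = -5.950 cm.
The intermediate image is virtual, 5.950 cm to the left of lens 1, so d_o2 = L - d_i1 = 42.5 - (-5.950) = 48.450 cm.
Second lens: d_i2 = 1/(1/11.5 - 1/(48.450)) = 15.079 cm.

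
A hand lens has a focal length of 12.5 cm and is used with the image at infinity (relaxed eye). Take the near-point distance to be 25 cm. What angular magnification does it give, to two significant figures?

M = D/f = 25/12.5 = 2.000.

2.0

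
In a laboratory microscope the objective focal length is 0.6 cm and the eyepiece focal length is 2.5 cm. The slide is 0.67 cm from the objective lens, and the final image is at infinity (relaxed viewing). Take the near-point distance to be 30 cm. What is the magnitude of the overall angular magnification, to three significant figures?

103

Objective: 1/d_i = 1/f_obj - 1/d_o = 1/0.6 - 1/0.67 = 0.17413 cm^-1, so d_i = 5.743 cm.
m_obj = -d_i/d_o = -5.743/0.67 = -8.571.
Eyepiece angular magnification (image at infinity): M_eye = D/f_e = 30/2.5 = 12.000.
Overall M = m_obj x M_eye = (-8.571)(12.000) = -102.86.
|M| = 102.86.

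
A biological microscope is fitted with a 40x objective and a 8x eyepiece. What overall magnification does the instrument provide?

The overall magnification of a compound microscope is the product of the objective and eyepiece magnifications:
M = M_obj x M_eye = 40 x 8 = 320.

320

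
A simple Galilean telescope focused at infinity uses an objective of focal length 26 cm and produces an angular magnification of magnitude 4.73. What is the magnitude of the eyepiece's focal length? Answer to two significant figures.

|M| = f_obj/|f_eye|, so |f_eye| = f_obj/|M| = 26/4.73 = 5.497 cm.
(The eyepiece is diverging, so its signed focal length is -5.497 cm.)

5.5 cm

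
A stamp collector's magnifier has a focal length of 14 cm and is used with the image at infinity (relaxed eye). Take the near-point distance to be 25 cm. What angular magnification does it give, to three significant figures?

1.79

M = D/f = 25/14 = 1.786.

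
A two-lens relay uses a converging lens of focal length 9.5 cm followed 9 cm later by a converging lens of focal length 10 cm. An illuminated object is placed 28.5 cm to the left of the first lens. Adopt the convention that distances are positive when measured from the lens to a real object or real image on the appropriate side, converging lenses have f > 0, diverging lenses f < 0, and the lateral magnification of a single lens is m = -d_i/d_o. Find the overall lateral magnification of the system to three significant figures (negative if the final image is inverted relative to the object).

First lens: d_i1 = 1/(1/9.5 - 1/28.5) = 14.250 cm.
m_1 = -(14.250)/28.5 = -0.5000.
This image would form 14.250 cm past lens 1, i.e. 5.250 cm beyond lens 2, so it is a virtual object for lens 2: d_o2 = 9 - 14.250 = -5.250 cm.
Second lens: d_i2 = 1/(1/10 - 1/(-5.250)) = 3.443 cm.
m_2 = -(3.443)/(-5.250) = 0.6557.
The system's lateral magnification is m_1 m_2 = (-0.5000)(0.6557) = -0.3279.

-0.328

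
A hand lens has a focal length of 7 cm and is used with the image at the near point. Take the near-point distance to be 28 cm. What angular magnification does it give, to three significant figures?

5.00

M = 1 + D/f = 1 + 28/7 = 5.000.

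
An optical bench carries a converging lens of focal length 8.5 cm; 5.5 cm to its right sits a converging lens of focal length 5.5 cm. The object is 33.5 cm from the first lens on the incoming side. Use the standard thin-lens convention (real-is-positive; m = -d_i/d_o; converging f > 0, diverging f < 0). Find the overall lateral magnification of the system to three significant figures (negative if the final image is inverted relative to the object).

-0.164

First lens: d_i1 = 1/(1/8.5 - 1/33.5) = 11.390 cm.
m_1 = -(11.390)/33.5 = -0.3400.
Since 11.390 cm > 5.5 cm, the first image lies past the second lens and serves as a virtual object: d_o2 = L - d_i1 = -5.890 cm.
Second lens: d_i2 = 1/(1/5.5 - 1/(-5.890)) = 2.844 cm.
m_2 = -(2.844)/(-5.890) = 0.4829.
Overall magnification: m = m_1 m_2 = -0.1642.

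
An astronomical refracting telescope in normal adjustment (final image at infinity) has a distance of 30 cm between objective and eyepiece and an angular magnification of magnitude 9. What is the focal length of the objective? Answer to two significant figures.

In normal adjustment the tube length equals f_obj + f_eye and |M| = f_obj/f_eye.
So f_obj = 9 f_eye and 9 f_eye + f_eye = 30 cm, giving f_eye = 30/10 = 3.000 cm and f_obj = 27.000 cm.

27 cm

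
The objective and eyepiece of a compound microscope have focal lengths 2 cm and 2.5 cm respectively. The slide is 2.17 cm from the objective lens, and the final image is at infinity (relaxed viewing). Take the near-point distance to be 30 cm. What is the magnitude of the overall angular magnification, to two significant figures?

Objective: 1/d_i = 1/f_obj - 1/d_o = 1/2 - 1/2.17 = 0.03917 cm^-1, so d_i = 25.529 cm.
m_obj = -d_i/d_o = -25.529/2.17 = -11.765.
Eyepiece angular magnification (image at infinity): M_eye = D/f_e = 30/2.5 = 12.000.
Overall M = m_obj x M_eye = (-11.765)(12.000) = -141.18.
|M| = 141.18.

140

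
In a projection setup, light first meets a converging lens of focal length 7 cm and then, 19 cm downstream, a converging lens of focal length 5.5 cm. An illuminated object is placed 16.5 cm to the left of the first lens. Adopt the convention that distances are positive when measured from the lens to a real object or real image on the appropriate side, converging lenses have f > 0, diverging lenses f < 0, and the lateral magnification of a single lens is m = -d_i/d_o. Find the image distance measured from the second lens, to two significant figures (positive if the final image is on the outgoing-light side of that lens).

Applying the thin-lens equation to the first lens, 1/7 = 1/16.5 + 1/d_i1, which gives d_i1 = 12.158 cm.
The intermediate image is 12.158 cm to the right of lens 1, so d_o2 = L - d_i1 = 19 - 12.158 = 6.842 cm.
Applying the thin-lens equation again with f_2 = 5.5 cm and d_o2 = 6.842 cm gives d_i2 = 28.039 cm.

28 cm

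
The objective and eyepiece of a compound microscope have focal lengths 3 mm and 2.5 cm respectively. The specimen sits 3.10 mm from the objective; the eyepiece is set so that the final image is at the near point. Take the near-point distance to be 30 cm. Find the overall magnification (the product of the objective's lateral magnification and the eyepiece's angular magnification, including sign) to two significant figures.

-390

Convert to cm: f_obj = 3 mm = 0.3 cm; d_o = 3.10 mm = 0.31 cm.
Objective: 1/d_i = 1/f_obj - 1/d_o = 1/0.3 - 1/0.31 = 0.10753 cm^-1, so d_i = 9.300 cm.
m_obj = -d_i/d_o = -9.300/0.31 = -30.000.
Eyepiece angular magnification (image at near point): M_eye = 1 + D/f_e = 1 + 30/2.5 = 13.000.
Overall M = m_obj x M_eye = (-30.000)(13.000) = -390.00.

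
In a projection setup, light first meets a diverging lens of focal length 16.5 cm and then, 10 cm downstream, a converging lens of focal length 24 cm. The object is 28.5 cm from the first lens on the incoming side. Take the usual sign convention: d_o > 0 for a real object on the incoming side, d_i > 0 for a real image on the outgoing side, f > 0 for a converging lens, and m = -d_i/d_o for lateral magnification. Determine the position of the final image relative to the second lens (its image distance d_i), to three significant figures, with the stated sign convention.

-138 cm

Applying the thin-lens equation to the first lens, 1/(-16.5) = 1/28.5 + 1/d_i1, which gives d_i1 = -10.450 cm.
With d_i1 < 0 the first image is virtual and lies on the object side; the object distance for lens 2 is d_o2 = 10 - (-10.450) = 20.450 cm.
Applying the thin-lens equation again with f_2 = 24 cm and d_o2 = 20.450 cm gives d_i2 = -138.254 cm.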